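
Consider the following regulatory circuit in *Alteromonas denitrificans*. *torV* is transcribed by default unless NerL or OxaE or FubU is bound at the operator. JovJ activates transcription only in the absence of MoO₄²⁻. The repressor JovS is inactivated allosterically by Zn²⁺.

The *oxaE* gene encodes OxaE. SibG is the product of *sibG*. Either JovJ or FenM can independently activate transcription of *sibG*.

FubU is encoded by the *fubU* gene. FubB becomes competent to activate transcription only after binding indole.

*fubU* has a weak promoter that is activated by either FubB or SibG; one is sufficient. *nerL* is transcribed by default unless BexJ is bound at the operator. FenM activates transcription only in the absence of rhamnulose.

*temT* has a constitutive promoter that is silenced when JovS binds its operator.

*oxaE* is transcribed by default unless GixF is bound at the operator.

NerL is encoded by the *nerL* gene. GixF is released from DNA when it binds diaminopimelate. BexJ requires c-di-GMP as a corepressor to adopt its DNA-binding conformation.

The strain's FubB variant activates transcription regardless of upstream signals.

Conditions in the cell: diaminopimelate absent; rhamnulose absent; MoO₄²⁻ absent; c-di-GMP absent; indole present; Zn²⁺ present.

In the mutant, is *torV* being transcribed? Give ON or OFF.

OFF

c-di-GMP is absent, so BexJ is inactive.
With no repressor bound, *nerL* is transcribed.
So NerL is produced and active.
Diaminopimelate is absent, so GixF is active.
With repressor GixF bound, *oxaE* is not transcribed.
So OxaE is not produced.
FubB is constitutively active in this strain.
MoO₄²⁻ is absent, so JovJ is active.
Rhamnulose is absent, so FenM is active.
Activator JovJ is present, so *sibG* is transcribed.
So SibG is produced and active.
Activator FubB is present, so *fubU* is transcribed.
So FubU is produced and active.
With repressor NerL bound, *torV* is not transcribed.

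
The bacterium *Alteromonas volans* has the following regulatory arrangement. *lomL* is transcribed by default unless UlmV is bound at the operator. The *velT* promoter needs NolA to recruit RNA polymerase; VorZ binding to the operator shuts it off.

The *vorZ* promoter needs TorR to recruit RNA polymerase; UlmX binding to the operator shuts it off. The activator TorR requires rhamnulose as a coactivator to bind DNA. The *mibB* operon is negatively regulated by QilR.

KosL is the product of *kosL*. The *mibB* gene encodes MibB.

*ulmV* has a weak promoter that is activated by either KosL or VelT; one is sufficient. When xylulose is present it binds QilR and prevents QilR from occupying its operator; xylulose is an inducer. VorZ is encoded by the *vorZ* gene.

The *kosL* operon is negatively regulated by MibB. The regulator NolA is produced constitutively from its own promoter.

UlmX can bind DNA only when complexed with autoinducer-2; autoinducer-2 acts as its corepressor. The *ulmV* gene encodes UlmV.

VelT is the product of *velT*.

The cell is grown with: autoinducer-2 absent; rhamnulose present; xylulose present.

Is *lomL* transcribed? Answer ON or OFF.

ON

Xylulose is present, so QilR is inactive.
With no repressor bound, *mibB* is transcribed.
So MibB is produced and active.
With repressor MibB bound, *kosL* is not transcribed.
So KosL is not produced.
Rhamnulose is present, so TorR is active.
Autoinducer-2 is absent, so UlmX is inactive.
No repressor is bound and TorR is active, so *vorZ* is transcribed.
So VorZ is produced and active.
NolA is produced constitutively and is active.
With repressor VorZ bound, *velT* is not transcribed.
So VelT is not produced.
No activator is available at the *ulmV* promoter, so *ulmV* is not transcribed.
So UlmV is not produced.
With no repressor bound, *lomL* is transcribed.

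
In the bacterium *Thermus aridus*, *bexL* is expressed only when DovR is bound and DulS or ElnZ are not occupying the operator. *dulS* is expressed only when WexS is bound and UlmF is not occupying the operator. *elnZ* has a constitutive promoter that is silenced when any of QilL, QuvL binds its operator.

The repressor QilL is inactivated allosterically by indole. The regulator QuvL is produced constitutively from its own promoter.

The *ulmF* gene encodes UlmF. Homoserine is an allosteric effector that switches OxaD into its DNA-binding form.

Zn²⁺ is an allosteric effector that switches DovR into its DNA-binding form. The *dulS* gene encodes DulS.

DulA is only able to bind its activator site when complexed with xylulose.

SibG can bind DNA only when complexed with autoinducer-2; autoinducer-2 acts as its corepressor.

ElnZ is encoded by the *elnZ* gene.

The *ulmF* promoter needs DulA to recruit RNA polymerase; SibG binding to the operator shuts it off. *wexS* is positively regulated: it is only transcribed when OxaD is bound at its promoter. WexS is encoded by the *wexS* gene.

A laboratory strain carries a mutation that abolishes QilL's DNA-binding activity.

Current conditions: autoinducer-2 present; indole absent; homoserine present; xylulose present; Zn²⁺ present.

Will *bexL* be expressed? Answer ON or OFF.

OFF

Zn²⁺ is present, so DovR is active.
Homoserine is present, so OxaD is active.
No repressor is bound and OxaD is active, so *wexS* is transcribed.
So WexS is produced and active.
Autoinducer-2 is present, so SibG is active.
Xylulose is present, so DulA is active.
With repressor SibG bound, *ulmF* is not transcribed.
So UlmF is not produced.
No repressor is bound and WexS is active, so *dulS* is transcribed.
So DulS is produced and active.
QilL is non-functional in this strain, so it has no effect.
QuvL is produced constitutively and is active.
With repressor QuvL bound, *elnZ* is not transcribed.
So ElnZ is not produced.
With repressor DulS bound, *bexL* is not transcribed.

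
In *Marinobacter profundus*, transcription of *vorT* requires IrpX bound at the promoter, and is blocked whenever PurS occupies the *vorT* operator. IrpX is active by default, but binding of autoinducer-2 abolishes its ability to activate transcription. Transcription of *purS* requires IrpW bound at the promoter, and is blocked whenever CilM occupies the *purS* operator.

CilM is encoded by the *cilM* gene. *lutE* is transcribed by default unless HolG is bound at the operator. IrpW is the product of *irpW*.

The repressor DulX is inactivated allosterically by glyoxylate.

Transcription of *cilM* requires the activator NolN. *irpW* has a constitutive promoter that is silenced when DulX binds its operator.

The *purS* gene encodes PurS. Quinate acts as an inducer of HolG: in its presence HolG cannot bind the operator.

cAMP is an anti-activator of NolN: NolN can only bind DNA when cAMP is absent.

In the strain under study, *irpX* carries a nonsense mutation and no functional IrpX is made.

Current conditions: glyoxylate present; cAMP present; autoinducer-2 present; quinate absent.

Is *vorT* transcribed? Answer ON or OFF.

OFF

IrpX is non-functional in this strain, so it has no effect.
cAMP is present, so NolN is inactive.
Required activator NolN is absent, so *cilM* is not transcribed.
So CilM is not produced.
Glyoxylate is present, so DulX is inactive.
With no repressor bound, *irpW* is transcribed.
So IrpW is produced and active.
No repressor is bound and IrpW is active, so *purS* is transcribed.
So PurS is produced and active.
With repressor PurS bound, *vorT* is not transcribed.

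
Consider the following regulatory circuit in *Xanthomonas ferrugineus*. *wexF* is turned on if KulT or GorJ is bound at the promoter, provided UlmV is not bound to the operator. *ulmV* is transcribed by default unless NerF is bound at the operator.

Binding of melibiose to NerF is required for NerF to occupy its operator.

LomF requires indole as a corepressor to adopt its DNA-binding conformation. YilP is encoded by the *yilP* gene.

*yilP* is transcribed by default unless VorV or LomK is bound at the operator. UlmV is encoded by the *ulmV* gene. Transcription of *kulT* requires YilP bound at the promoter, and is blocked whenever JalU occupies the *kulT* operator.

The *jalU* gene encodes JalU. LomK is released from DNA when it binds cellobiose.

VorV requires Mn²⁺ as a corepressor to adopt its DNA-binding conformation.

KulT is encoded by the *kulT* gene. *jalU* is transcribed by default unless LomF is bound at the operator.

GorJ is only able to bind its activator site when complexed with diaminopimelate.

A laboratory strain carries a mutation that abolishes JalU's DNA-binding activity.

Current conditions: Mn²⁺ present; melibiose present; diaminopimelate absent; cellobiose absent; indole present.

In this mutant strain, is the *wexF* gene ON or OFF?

Mn²⁺ is present, so VorV is active.
Cellobiose is absent, so LomK is active.
With repressor VorV bound, *yilP* is not transcribed.
So YilP is not produced.
JalU is non-functional in this strain, so it has no effect.
Required activator YilP is absent, so *kulT* is not transcribed.
So KulT is not produced.
Diaminopimelate is absent, so GorJ is inactive.
Melibiose is present, so NerF is active.
With repressor NerF bound, *ulmV* is not transcribed.
So UlmV is not produced.
No activator is available at the *wexF* promoter, so *wexF* is not transcribed.

OFF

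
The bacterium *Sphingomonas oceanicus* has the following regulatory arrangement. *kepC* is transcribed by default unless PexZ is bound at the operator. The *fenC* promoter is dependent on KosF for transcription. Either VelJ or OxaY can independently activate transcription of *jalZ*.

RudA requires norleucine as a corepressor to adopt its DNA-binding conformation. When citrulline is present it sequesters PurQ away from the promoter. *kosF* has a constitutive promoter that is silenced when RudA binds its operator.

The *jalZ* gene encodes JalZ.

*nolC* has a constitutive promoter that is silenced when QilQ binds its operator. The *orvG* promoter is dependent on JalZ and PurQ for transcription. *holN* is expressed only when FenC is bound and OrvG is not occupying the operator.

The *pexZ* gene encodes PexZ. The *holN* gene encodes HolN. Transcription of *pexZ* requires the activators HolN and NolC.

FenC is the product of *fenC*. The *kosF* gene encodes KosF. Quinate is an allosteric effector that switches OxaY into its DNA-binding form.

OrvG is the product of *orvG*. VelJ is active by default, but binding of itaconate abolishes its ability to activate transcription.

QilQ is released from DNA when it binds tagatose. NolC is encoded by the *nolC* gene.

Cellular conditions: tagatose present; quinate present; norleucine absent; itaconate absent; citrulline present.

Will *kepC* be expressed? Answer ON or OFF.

Norleucine is absent, so RudA is inactive.
With no repressor bound, *kosF* is transcribed.
So KosF is produced and active.
No repressor is bound and KosF is active, so *fenC* is transcribed.
So FenC is produced and active.
Itaconate is absent, so VelJ is active.
Quinate is present, so OxaY is active.
Activator VelJ is present, so *jalZ* is transcribed.
So JalZ is produced and active.
Citrulline is present, so PurQ is inactive.
Required activator PurQ is absent, so *orvG* is not transcribed.
So OrvG is not produced.
No repressor is bound and FenC is active, so *holN* is transcribed.
So HolN is produced and active.
Tagatose is present, so QilQ is inactive.
With no repressor bound, *nolC* is transcribed.
So NolC is produced and active.
No repressor is bound and HolN and NolC are active, so *pexZ* is transcribed.
So PexZ is produced and active.
With repressor PexZ bound, *kepC* is not transcribed.

OFF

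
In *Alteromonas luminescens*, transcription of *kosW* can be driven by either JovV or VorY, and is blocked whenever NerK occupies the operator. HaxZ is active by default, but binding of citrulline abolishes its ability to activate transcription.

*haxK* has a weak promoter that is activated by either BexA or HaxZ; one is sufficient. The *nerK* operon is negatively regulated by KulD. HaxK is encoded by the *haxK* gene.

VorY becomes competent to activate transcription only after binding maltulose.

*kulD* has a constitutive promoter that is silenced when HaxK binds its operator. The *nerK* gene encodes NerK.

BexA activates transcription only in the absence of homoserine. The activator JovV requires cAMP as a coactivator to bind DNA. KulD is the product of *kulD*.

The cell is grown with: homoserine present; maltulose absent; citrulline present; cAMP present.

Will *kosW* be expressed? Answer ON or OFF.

cAMP is present, so JovV is active.
Homoserine is present, so BexA is inactive.
Citrulline is present, so HaxZ is inactive.
No activator is available at the *haxK* promoter, so *haxK* is not transcribed.
So HaxK is not produced.
With no repressor bound, *kulD* is transcribed.
So KulD is produced and active.
With repressor KulD bound, *nerK* is not transcribed.
So NerK is not produced.
Maltulose is absent, so VorY is inactive.
Activator JovV is present, so *kosW* is transcribed.

ON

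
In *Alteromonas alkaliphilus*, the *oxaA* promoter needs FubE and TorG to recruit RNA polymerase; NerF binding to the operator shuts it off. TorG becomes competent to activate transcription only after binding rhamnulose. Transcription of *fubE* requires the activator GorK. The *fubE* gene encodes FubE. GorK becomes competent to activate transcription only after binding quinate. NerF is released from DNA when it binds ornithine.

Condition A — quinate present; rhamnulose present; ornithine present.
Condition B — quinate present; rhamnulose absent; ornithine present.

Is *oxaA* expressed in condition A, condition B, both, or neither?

Condition A:
Quinate is present, so GorK is active.
No repressor is bound and GorK is active, so *fubE* is transcribed.
So FubE is produced and active.
Rhamnulose is present, so TorG is active.
Ornithine is present, so NerF is inactive.
No repressor is bound and FubE and TorG are active, so *oxaA* is transcribed.
→ *oxaA* is ON in A.
Condition B:
Quinate is present, so GorK is active.
No repressor is bound and GorK is active, so *fubE* is transcribed.
So FubE is produced and active.
Rhamnulose is absent, so TorG is inactive.
Ornithine is present, so NerF is inactive.
Required activator TorG is absent, so *oxaA* is not transcribed.
→ *oxaA* is OFF in B.

A only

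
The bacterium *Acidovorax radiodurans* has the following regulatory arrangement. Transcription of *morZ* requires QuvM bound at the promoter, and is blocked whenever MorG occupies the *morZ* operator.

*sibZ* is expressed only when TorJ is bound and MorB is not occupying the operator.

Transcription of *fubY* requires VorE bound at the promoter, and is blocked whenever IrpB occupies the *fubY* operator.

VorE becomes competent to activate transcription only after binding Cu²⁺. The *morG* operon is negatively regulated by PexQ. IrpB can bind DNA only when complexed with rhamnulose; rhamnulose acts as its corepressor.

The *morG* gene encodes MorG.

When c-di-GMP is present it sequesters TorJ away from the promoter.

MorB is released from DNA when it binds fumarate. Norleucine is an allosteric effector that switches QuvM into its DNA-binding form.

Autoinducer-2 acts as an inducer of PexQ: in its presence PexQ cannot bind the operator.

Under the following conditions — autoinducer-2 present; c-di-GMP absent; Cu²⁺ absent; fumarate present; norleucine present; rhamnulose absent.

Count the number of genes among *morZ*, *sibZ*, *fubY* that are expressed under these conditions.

Autoinducer-2 is present, so PexQ is inactive.
With no repressor bound, *morG* is transcribed.
So MorG is produced and active.
Norleucine is present, so QuvM is active.
With repressor MorG bound, *morZ* is not transcribed.
→ *morZ* is OFF.
Fumarate is present, so MorB is inactive.
c-di-GMP is absent, so TorJ is active.
No repressor is bound and TorJ is active, so *sibZ* is transcribed.
→ *sibZ* is ON.
Cu²⁺ is absent, so VorE is inactive.
Rhamnulose is absent, so IrpB is inactive.
Required activator VorE is absent, so *fubY* is not transcribed.
→ *fubY* is OFF.
1 of the 3 genes is transcribed.

1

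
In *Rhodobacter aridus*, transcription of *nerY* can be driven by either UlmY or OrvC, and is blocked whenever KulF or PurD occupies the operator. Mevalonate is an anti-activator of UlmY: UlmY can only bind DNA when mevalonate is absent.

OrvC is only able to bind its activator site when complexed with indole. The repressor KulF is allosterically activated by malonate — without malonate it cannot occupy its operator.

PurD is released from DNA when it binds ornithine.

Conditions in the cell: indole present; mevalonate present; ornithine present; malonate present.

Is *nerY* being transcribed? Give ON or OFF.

Mevalonate is present, so UlmY is inactive.
Indole is present, so OrvC is active.
Malonate is present, so KulF is active.
Ornithine is present, so PurD is inactive.
With repressor KulF bound, *nerY* is not transcribed.

OFF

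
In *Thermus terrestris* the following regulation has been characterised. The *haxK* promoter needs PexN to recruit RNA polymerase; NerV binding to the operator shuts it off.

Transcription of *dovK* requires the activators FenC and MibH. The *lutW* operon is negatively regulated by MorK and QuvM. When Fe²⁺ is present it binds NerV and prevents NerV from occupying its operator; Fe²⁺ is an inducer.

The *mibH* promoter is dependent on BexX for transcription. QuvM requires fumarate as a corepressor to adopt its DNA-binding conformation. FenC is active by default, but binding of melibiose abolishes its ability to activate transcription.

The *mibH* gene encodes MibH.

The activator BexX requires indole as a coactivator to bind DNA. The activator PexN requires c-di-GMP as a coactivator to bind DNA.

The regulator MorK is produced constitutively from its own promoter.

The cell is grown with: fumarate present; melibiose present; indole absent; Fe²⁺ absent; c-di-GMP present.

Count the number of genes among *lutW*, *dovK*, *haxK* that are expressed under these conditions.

MorK is produced constitutively and is active.
Fumarate is present, so QuvM is active.
With repressor MorK bound, *lutW* is not transcribed.
→ *lutW* is OFF.
Melibiose is present, so FenC is inactive.
Indole is absent, so BexX is inactive.
Required activator BexX is absent, so *mibH* is not transcribed.
So MibH is not produced.
Required activator FenC is absent, so *dovK* is not transcribed.
→ *dovK* is OFF.
Fe²⁺ is absent, so NerV is active.
c-di-GMP is present, so PexN is active.
With repressor NerV bound, *haxK* is not transcribed.
→ *haxK* is OFF.
0 of the 3 genes are transcribed.

0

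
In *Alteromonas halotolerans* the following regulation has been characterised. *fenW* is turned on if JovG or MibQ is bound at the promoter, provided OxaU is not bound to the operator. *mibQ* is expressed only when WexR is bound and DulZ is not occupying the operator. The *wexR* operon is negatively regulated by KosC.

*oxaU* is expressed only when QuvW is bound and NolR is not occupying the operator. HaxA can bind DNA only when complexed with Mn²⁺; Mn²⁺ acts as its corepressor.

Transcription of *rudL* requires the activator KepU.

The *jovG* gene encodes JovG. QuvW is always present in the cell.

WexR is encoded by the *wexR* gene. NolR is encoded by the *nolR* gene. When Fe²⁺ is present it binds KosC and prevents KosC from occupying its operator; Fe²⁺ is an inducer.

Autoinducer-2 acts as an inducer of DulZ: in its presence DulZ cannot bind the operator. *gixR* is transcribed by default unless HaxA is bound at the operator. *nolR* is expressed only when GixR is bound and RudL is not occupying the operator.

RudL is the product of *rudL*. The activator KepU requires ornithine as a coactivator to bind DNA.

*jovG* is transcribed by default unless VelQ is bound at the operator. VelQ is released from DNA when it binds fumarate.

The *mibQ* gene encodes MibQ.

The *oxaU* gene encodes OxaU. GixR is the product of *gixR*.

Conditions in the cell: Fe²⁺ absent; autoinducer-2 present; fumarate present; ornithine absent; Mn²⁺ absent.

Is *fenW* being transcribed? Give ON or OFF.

ON

Fumarate is present, so VelQ is inactive.
With no repressor bound, *jovG* is transcribed.
So JovG is produced and active.
Mn²⁺ is absent, so HaxA is inactive.
With no repressor bound, *gixR* is transcribed.
So GixR is produced and active.
Ornithine is absent, so KepU is inactive.
Required activator KepU is absent, so *rudL* is not transcribed.
So RudL is not produced.
No repressor is bound and GixR is active, so *nolR* is transcribed.
So NolR is produced and active.
QuvW is produced constitutively and is active.
With repressor NolR bound, *oxaU* is not transcribed.
So OxaU is not produced.
Fe²⁺ is absent, so KosC is active.
With repressor KosC bound, *wexR* is not transcribed.
So WexR is not produced.
Autoinducer-2 is present, so DulZ is inactive.
Required activator WexR is absent, so *mibQ* is not transcribed.
So MibQ is not produced.
Activator JovG is present, so *fenW* is transcribed.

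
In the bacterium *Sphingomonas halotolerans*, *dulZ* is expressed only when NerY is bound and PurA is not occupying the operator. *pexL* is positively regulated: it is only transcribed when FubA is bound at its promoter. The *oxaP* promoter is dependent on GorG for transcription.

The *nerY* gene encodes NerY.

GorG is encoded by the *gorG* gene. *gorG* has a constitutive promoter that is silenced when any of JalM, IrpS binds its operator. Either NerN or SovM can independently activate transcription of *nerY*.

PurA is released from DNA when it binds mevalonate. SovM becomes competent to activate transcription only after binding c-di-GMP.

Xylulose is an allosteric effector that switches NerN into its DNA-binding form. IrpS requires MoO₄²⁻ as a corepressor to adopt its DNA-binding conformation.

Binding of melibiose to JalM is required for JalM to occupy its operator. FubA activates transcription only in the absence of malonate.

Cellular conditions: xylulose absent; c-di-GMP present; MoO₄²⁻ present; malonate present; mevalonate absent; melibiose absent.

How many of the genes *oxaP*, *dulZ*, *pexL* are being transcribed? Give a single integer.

0

Melibiose is absent, so JalM is inactive.
MoO₄²⁻ is present, so IrpS is active.
With repressor IrpS bound, *gorG* is not transcribed.
So GorG is not produced.
Required activator GorG is absent, so *oxaP* is not transcribed.
→ *oxaP* is OFF.
Xylulose is absent, so NerN is inactive.
c-di-GMP is present, so SovM is active.
Activator SovM is present, so *nerY* is transcribed.
So NerY is produced and active.
Mevalonate is absent, so PurA is active.
With repressor PurA bound, *dulZ* is not transcribed.
→ *dulZ* is OFF.
Malonate is present, so FubA is inactive.
Required activator FubA is absent, so *pexL* is not transcribed.
→ *pexL* is OFF.
0 of the 3 genes are transcribed.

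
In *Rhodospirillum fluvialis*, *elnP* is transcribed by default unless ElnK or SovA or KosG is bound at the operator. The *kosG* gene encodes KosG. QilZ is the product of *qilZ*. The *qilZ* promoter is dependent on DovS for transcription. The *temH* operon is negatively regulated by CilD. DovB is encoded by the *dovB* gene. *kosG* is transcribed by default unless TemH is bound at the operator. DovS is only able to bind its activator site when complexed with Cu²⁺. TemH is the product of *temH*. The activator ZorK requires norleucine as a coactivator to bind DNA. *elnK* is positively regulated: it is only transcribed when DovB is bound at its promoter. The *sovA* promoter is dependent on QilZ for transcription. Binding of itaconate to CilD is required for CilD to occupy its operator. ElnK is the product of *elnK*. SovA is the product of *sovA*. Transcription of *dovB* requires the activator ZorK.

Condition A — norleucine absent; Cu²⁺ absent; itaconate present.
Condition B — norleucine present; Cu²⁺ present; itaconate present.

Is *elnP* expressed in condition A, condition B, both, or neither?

neither

Condition A:
Norleucine is absent, so ZorK is inactive.
Required activator ZorK is absent, so *dovB* is not transcribed.
So DovB is not produced.
Required activator DovB is absent, so *elnK* is not transcribed.
So ElnK is not produced.
Cu²⁺ is absent, so DovS is inactive.
Required activator DovS is absent, so *qilZ* is not transcribed.
So QilZ is not produced.
Required activator QilZ is absent, so *sovA* is not transcribed.
So SovA is not produced.
Itaconate is present, so CilD is active.
With repressor CilD bound, *temH* is not transcribed.
So TemH is not produced.
With no repressor bound, *kosG* is transcribed.
So KosG is produced and active.
With repressor KosG bound, *elnP* is not transcribed.
→ *elnP* is OFF in A.
Condition B:
Norleucine is present, so ZorK is active.
No repressor is bound and ZorK is active, so *dovB* is transcribed.
So DovB is produced and active.
No repressor is bound and DovB is active, so *elnK* is transcribed.
So ElnK is produced and active.
Cu²⁺ is present, so DovS is active.
No repressor is bound and DovS is active, so *qilZ* is transcribed.
So QilZ is produced and active.
No repressor is bound and QilZ is active, so *sovA* is transcribed.
So SovA is produced and active.
Itaconate is present, so CilD is active.
With repressor CilD bound, *temH* is not transcribed.
So TemH is not produced.
With no repressor bound, *kosG* is transcribed.
So KosG is produced and active.
With repressor ElnK bound, *elnP* is not transcribed.
→ *elnP* is OFF in B.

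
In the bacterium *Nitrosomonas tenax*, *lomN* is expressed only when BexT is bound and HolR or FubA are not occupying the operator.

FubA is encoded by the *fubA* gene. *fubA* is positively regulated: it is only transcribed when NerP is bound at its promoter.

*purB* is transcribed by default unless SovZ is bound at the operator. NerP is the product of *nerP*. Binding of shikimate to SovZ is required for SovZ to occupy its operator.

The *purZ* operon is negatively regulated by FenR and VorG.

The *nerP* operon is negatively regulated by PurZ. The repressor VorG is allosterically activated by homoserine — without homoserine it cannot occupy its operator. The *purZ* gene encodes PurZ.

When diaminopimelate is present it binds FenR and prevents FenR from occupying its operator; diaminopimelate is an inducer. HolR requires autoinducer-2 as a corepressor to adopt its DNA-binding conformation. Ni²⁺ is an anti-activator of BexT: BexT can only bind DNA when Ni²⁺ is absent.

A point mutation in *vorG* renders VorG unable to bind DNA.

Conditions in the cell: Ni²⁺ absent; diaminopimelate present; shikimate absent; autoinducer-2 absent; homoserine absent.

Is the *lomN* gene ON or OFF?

Autoinducer-2 is absent, so HolR is inactive.
Ni²⁺ is absent, so BexT is active.
Diaminopimelate is present, so FenR is inactive.
VorG is non-functional in this strain, so it has no effect.
With no repressor bound, *purZ* is transcribed.
So PurZ is produced and active.
With repressor PurZ bound, *nerP* is not transcribed.
So NerP is not produced.
Required activator NerP is absent, so *fubA* is not transcribed.
So FubA is not produced.
No repressor is bound and BexT is active, so *lomN* is transcribed.

ON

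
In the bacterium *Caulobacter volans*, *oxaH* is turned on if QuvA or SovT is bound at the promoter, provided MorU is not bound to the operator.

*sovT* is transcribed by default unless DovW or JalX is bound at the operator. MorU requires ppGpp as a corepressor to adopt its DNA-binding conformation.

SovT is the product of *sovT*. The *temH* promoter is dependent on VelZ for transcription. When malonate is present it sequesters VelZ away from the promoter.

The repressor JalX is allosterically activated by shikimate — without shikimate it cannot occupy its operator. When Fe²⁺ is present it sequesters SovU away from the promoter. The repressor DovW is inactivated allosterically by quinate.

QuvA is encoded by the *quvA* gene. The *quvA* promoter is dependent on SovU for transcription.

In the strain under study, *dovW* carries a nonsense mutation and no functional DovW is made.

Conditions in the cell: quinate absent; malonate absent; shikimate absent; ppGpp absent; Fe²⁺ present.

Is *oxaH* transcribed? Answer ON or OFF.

ON

Fe²⁺ is present, so SovU is inactive.
Required activator SovU is absent, so *quvA* is not transcribed.
So QuvA is not produced.
ppGpp is absent, so MorU is inactive.
DovW is non-functional in this strain, so it has no effect.
Shikimate is absent, so JalX is inactive.
With no repressor bound, *sovT* is transcribed.
So SovT is produced and active.
Activator SovT is present, so *oxaH* is transcribed.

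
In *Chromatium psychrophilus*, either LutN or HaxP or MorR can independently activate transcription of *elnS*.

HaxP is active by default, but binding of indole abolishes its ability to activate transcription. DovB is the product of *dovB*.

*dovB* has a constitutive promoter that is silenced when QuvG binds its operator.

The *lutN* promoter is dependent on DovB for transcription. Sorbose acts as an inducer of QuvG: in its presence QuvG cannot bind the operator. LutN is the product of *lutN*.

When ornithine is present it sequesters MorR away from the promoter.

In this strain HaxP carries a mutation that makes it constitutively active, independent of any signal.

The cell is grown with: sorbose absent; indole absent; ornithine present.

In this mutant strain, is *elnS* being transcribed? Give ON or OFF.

Sorbose is absent, so QuvG is active.
With repressor QuvG bound, *dovB* is not transcribed.
So DovB is not produced.
Required activator DovB is absent, so *lutN* is not transcribed.
So LutN is not produced.
HaxP is constitutively active in this strain.
Ornithine is present, so MorR is inactive.
Activator HaxP is present, so *elnS* is transcribed.

ON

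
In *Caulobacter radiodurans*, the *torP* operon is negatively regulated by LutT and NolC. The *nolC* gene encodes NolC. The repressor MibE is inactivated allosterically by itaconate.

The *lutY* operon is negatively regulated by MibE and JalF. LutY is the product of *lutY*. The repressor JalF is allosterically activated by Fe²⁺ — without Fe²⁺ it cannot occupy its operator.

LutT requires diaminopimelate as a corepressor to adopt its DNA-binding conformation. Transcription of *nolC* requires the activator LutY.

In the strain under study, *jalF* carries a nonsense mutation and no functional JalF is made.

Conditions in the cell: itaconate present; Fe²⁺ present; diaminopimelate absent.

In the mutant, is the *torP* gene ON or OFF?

OFF

Diaminopimelate is absent, so LutT is inactive.
Itaconate is present, so MibE is inactive.
JalF is non-functional in this strain, so it has no effect.
With no repressor bound, *lutY* is transcribed.
So LutY is produced and active.
No repressor is bound and LutY is active, so *nolC* is transcribed.
So NolC is produced and active.
With repressor NolC bound, *torP* is not transcribed.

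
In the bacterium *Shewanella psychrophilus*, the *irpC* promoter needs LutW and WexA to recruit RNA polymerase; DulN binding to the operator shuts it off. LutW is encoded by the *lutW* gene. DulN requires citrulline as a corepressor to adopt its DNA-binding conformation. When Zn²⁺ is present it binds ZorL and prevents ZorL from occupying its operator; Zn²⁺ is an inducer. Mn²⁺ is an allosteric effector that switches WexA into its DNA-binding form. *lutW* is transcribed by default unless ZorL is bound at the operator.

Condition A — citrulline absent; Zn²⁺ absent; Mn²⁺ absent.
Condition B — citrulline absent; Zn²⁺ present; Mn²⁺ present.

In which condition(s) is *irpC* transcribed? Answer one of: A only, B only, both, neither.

Condition A:
Citrulline is absent, so DulN is inactive.
Zn²⁺ is absent, so ZorL is active.
With repressor ZorL bound, *lutW* is not transcribed.
So LutW is not produced.
Mn²⁺ is absent, so WexA is inactive.
Required activator LutW is absent, so *irpC* is not transcribed.
→ *irpC* is OFF in A.
Condition B:
Citrulline is absent, so DulN is inactive.
Zn²⁺ is present, so ZorL is inactive.
With no repressor bound, *lutW* is transcribed.
So LutW is produced and active.
Mn²⁺ is present, so WexA is active.
No repressor is bound and LutW and WexA are active, so *irpC* is transcribed.
→ *irpC* is ON in B.

B only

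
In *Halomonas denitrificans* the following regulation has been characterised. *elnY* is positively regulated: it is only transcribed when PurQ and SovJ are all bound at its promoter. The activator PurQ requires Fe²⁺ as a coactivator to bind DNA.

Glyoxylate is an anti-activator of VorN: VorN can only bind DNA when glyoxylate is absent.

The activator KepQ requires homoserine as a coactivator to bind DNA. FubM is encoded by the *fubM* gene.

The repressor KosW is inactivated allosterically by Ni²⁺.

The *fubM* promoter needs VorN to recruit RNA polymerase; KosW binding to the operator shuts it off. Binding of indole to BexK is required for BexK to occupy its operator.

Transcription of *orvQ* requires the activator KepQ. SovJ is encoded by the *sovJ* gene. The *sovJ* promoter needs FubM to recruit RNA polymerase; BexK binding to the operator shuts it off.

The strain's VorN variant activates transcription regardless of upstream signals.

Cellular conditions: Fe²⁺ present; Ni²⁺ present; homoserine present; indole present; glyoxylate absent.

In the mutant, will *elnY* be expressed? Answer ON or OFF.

OFF

Fe²⁺ is present, so PurQ is active.
Indole is present, so BexK is active.
VorN is constitutively active in this strain.
Ni²⁺ is present, so KosW is inactive.
No repressor is bound and VorN is active, so *fubM* is transcribed.
So FubM is produced and active.
With repressor BexK bound, *sovJ* is not transcribed.
So SovJ is not produced.
Required activator SovJ is absent, so *elnY* is not transcribed.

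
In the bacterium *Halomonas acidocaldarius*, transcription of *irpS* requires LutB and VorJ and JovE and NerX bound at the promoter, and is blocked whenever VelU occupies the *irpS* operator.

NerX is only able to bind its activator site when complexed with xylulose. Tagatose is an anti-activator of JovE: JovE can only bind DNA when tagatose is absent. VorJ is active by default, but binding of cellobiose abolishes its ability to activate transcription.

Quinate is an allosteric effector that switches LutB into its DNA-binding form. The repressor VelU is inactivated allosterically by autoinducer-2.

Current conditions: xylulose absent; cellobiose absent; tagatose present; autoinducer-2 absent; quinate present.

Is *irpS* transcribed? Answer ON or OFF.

OFF

Autoinducer-2 is absent, so VelU is active.
Quinate is present, so LutB is active.
Cellobiose is absent, so VorJ is active.
Tagatose is present, so JovE is inactive.
Xylulose is absent, so NerX is inactive.
With repressor VelU bound, *irpS* is not transcribed.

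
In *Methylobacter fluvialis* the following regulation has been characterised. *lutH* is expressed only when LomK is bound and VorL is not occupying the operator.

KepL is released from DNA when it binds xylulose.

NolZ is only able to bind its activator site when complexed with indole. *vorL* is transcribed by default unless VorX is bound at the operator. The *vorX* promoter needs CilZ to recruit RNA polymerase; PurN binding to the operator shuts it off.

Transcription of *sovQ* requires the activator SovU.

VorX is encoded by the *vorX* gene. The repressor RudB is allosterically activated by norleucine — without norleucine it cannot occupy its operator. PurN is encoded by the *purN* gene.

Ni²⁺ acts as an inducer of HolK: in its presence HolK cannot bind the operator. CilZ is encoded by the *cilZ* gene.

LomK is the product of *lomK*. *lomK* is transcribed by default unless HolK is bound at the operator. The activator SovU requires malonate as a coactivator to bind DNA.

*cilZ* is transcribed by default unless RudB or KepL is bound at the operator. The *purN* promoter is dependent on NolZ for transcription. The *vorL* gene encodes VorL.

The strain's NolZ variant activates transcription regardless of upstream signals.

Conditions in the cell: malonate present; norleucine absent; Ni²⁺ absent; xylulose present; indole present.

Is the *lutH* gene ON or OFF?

OFF

Ni²⁺ is absent, so HolK is active.
With repressor HolK bound, *lomK* is not transcribed.
So LomK is not produced.
NolZ is constitutively active in this strain.
No repressor is bound and NolZ is active, so *purN* is transcribed.
So PurN is produced and active.
Norleucine is absent, so RudB is inactive.
Xylulose is present, so KepL is inactive.
With no repressor bound, *cilZ* is transcribed.
So CilZ is produced and active.
With repressor PurN bound, *vorX* is not transcribed.
So VorX is not produced.
With no repressor bound, *vorL* is transcribed.
So VorL is produced and active.
With repressor VorL bound, *lutH* is not transcribed.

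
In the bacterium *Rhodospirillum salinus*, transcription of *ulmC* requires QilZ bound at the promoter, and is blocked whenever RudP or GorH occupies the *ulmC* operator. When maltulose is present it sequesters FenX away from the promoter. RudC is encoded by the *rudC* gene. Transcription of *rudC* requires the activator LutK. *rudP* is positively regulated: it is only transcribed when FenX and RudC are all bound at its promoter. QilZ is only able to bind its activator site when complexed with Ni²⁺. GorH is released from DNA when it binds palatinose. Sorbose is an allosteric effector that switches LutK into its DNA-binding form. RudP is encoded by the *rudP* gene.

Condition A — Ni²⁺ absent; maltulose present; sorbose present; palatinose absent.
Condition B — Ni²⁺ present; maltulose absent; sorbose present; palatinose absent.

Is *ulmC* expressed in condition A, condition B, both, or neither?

neither

Condition A:
Ni²⁺ is absent, so QilZ is inactive.
Maltulose is present, so FenX is inactive.
Sorbose is present, so LutK is active.
No repressor is bound and LutK is active, so *rudC* is transcribed.
So RudC is produced and active.
Required activator FenX is absent, so *rudP* is not transcribed.
So RudP is not produced.
Palatinose is absent, so GorH is active.
With repressor GorH bound, *ulmC* is not transcribed.
→ *ulmC* is OFF in A.
Condition B:
Ni²⁺ is present, so QilZ is active.
Maltulose is absent, so FenX is active.
Sorbose is present, so LutK is active.
No repressor is bound and LutK is active, so *rudC* is transcribed.
So RudC is produced and active.
No repressor is bound and FenX and RudC are active, so *rudP* is transcribed.
So RudP is produced and active.
Palatinose is absent, so GorH is active.
With repressor RudP bound, *ulmC* is not transcribed.
→ *ulmC* is OFF in B.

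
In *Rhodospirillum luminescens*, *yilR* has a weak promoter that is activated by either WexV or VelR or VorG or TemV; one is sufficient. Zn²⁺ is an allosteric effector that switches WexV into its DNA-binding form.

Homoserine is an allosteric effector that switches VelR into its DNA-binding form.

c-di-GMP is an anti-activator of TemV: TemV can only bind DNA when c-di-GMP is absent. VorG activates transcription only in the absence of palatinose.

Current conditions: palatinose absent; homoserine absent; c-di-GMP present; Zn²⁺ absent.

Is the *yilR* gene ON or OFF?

Zn²⁺ is absent, so WexV is inactive.
Homoserine is absent, so VelR is inactive.
Palatinose is absent, so VorG is active.
c-di-GMP is present, so TemV is inactive.
Activator VorG is present, so *yilR* is transcribed.

ON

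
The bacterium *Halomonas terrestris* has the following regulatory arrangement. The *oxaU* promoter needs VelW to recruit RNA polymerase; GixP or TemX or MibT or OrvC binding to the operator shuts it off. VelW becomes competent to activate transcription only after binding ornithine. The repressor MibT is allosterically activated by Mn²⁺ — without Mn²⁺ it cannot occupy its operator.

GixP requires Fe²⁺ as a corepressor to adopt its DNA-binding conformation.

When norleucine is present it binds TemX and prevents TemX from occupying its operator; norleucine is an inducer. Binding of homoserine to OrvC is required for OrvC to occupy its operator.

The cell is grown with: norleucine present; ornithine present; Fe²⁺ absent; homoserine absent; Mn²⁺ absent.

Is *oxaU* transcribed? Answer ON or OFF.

Ornithine is present, so VelW is active.
Fe²⁺ is absent, so GixP is inactive.
Norleucine is present, so TemX is inactive.
Mn²⁺ is absent, so MibT is inactive.
Homoserine is absent, so OrvC is inactive.
No repressor is bound and VelW is active, so *oxaU* is transcribed.

ON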